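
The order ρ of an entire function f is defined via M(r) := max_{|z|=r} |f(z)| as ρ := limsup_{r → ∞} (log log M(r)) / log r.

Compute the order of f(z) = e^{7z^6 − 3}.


|e^{7z^6 − 3}| = e^{Re(7·z^6) + -3} ≤ e^{7|z|^6 + -3} = e^{7r^6 + -3} on |z| = r, so ρ ≤ 6. Choosing z on |z|=r so that 7·z^6 is real positive (always possible by picking arg z appropriately) gives |f(z)| = e^{7r^6 + -3}, matching the bound. The additive constant -3 does not affect log log M(r) ~ 6·log r. Hence ρ = 6.
Therefore ρ = 6.

Order ρ = 6.


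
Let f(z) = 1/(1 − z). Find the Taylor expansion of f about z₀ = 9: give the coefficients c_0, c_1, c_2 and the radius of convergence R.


Let w = z − z₀, so z = z₀ + w.
Then 1 − z = 1 − (z₀ + w) = (1 − z₀) − w = -8 − w.
f(z) = 1/(-8 − w) = (1/(-8)) · 1/(1 − w/(-8)) = Σ_{n≥0} w^n / (-8)^(n+1).
So c_n = 1/(-8)^(n+1):
  c_0 = 1/(-8)^1 = -1/8.
  c_1 = 1/(-8)^2 = 1/64.
  c_2 = 1/(-8)^3 = -1/512.
The series is valid for |w/d| < 1, i.e. |z − z₀| < |d|.
Radius of convergence: R = |1 − z₀| = |-8| = 8 (distance from z₀ to the singularity z = 1).

c_0 = -1/8, c_1 = 1/64, c_2 = -1/512; R = 8.


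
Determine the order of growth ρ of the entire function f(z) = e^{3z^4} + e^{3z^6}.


Each summand is entire of order 4 and 6 respectively (as in the single-exponential case). The order of a sum is at most the max of the orders, so ρ ≤ 6. For the lower bound: on |z|=r choose arg z so that 3z^6 is real positive; then |e^{3z^6}| = e^{3r^6} while |e^{3z^4}| ≤ e^{3r^4} = o(e^{3r^6}). So |f| ≥ e^{3r^6}(1 − o(1)) and ρ ≥ 6. Hence ρ = max(4, 6) = 6.
Therefore ρ = 6.

Order ρ = 6.


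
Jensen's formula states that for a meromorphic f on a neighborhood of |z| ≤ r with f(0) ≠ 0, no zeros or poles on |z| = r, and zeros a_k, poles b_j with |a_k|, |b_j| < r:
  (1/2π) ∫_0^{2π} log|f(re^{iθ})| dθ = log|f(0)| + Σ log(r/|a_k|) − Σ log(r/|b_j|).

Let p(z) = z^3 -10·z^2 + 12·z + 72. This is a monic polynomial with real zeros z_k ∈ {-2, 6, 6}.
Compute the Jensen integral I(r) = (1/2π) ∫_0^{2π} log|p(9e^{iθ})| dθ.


Zeros: -2, 6, 6; r = 9.
Inside |z| < r: -2, 6, 6. Outside (|z| ≥ r): ∅.
p(0) = 72, so log|p(0)| = log(72) = 4.2767.
Apply Jensen: I(r) = log|p(0)| + Σ_k log(r/|z_k|), summed over zeros inside |z| < r.
  log(r/|z_k|) for z_k = -2: log(9/2) = 1.5041
  log(r/|z_k|) for z_k = 6: log(9/6) = 0.4055
  log(r/|z_k|) for z_k = 6: log(9/6) = 0.4055
Sum over inside zeros: 2.3150.
I(r) = log|p(0)| + (inside sum) = 4.2767 + 2.3150 = 6.5917.
Closed form (all zeros inside, monic): I(r) = n·log(r) = 3·log(9) = 6.5917. ✓

I(r) ≈ 6.5917.


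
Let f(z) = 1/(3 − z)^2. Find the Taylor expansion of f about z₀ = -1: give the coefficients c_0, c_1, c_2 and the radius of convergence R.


Let w = z − z₀, so z = z₀ + w.
Then 3 − z = 3 − (z₀ + w) = (3 − z₀) − w = 4 − w.
f(z) = 1/(4 − w)^2 = (1/(4)^2) · (1 − w/(4))^{−2}.
By the binomial series (1−u)^{−2} = Σ_{n≥0} C(n+1, 1) u^n for |u|<1, with u = w/(4):
  c_n = C(n+1, 1) / (4)^(n+2).
  c_0 = 1/(4)^2 = 1/16.
  c_1 = 2/(4)^3 = 1/32.
  c_2 = 3/(4)^4 = 3/256.
The series is valid for |w/d| < 1, i.e. |z − z₀| < |d|.
Radius of convergence: R = |3 − z₀| = |4| = 4 (distance from z₀ to the singularity z = 3).

c_0 = 1/16, c_1 = 1/32, c_2 = 3/256; R = 4.


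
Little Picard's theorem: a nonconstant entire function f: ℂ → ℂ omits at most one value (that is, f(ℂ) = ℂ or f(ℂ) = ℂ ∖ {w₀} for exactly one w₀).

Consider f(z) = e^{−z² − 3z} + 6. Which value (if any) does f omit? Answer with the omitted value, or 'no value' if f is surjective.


Little Picard bounds the complement of f(ℂ) to at most one point.
The exponent g(z) = −z² − 3z is a nonconstant polynomial, hence surjective onto ℂ. So e^{g(z)} takes every value in {e^w : w ∈ ℂ} = ℂ ∖ {0}. Adding 6 shifts the range to ℂ ∖ {6}. f omits exactly 6.

Omitted value: 6.


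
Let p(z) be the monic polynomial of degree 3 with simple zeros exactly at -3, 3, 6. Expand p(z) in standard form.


The polynomial is p(z) = ∏_{α ∈ S} (z − α), where S = {-3, 3, 6}.
Expanding the product yields: p(z) = z^3 -6·z^2 -9·z + 54.
The resulting polynomial has degree 3 and real coefficients as required.

p(z) = z^3 -6·z^2 -9·z + 54.


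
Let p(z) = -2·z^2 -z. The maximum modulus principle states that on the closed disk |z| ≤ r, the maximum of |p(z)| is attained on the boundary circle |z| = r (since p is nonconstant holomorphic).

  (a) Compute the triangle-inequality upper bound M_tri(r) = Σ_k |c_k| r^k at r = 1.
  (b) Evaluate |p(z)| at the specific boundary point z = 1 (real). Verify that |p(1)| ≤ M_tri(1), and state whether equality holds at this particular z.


Coefficients: c_0 = 0, c_1 = -1, c_2 = -2. Radius r = 1.
Part (a). Triangle bound: M_tri(r) = Σ_k |c_k| r^k
  = |0|·1^0 + |-1|·1^1 + |-2|·1^2
  = 0 + 1 + 2 = 3.
This bounds M(r) := max_{|z|=r} |p(z)| from above; equality holds iff all terms c_k z^k can be made to align in phase at a single z on |z|=r.
Part (b). At z = 1 (real, on the circle |z| = r):
  p(1) = (0)·1^0 + (-1)·1^1 + (-2)·1^2 = -3.
  |p(1)| = 3.
Since all nonzero coefficients share the same sign, |p(1)| = 3 = M_tri(1); the triangle bound is attained at z = 1, so in fact M(r) = 3.

M_tri(1) = 3; |p(1)| = 3; equality at z=1: yes.


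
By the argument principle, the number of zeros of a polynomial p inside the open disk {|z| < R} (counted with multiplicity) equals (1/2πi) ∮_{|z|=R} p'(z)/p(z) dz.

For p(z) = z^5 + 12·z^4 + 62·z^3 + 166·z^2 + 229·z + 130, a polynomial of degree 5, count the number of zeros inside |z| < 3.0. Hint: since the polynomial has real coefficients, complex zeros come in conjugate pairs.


The zeros of p are: (-3 + 2i), (-3 - 2i), (-2 + 1i), (-2 - 1i), -2.
Their magnitudes are: 3.606, 3.606, 2.236, 2.236, 2.
Zeros with |z| < R = 3.0: (-2 + 1i), (-2 - 1i), -2.
Count = 3.
By the argument principle, (1/2πi) ∮_{|z|=R} p'(z)/p(z) dz equals exactly this count.

Number of zeros inside |z| < 3.0: 3.


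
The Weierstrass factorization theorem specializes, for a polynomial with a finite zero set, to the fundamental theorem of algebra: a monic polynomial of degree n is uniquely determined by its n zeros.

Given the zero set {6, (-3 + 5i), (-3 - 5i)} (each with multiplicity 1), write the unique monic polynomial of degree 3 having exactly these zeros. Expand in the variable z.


The polynomial is p(z) = ∏_{α ∈ S} (z − α), where S = {6, (-3 + 5i), (-3 - 5i)}.
Expanding the product yields: p(z) = z^3 -2·z -204.
Note conjugate pairs combine to real quadratics: (z − (-3+5i))(z − (-3−5i)) = z² + 6z + 34.
The resulting polynomial has degree 3 and real coefficients as required.

p(z) = z^3 -2·z -204.


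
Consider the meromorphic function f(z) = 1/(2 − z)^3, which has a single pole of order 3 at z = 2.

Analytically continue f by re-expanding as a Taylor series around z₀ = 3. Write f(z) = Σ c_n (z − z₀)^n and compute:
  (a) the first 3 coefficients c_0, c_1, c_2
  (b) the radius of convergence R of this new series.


Let w = z − z₀, so z = z₀ + w.
Then 2 − z = 2 − (z₀ + w) = (2 − z₀) − w = -1 − w.
f(z) = 1/(-1 − w)^3 = (1/(-1)^3) · (1 − w/(-1))^{−3}.
By the binomial series (1−u)^{−3} = Σ_{n≥0} C(n+2, 2) u^n for |u|<1, with u = w/(-1):
  c_n = C(n+2, 2) / (-1)^(n+3).
  c_0 = 1/(-1)^3 = -1.
  c_1 = 3/(-1)^4 = 3.
  c_2 = 6/(-1)^5 = -6.
The series is valid for |w/d| < 1, i.e. |z − z₀| < |d|.
Radius of convergence: R = |2 − z₀| = |-1| = 1 (distance from z₀ to the singularity z = 2).

c_0 = -1, c_1 = 3, c_2 = -6; R = 1.


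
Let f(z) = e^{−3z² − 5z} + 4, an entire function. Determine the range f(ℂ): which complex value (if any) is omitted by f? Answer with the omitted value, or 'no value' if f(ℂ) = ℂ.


Little Picard bounds the complement of f(ℂ) to at most one point.
The exponent g(z) = −3z² − 5z is a nonconstant polynomial, hence surjective onto ℂ. So e^{g(z)} takes every value in {e^w : w ∈ ℂ} = ℂ ∖ {0}. Adding 4 shifts the range to ℂ ∖ {4}. f omits exactly 4.

Omitted value: 4.


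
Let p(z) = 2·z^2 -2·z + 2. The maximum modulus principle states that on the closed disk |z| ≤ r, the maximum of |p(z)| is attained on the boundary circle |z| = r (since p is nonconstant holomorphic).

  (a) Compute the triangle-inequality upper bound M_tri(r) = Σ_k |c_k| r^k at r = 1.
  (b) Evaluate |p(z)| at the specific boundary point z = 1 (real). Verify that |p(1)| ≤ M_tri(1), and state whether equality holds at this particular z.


Coefficients: c_0 = 2, c_1 = -2, c_2 = 2. Radius r = 1.
Part (a). Triangle bound: M_tri(r) = Σ_k |c_k| r^k
  = |2|·1^0 + |-2|·1^1 + |2|·1^2
  = 2 + 2 + 2 = 6.
This bounds M(r) := max_{|z|=r} |p(z)| from above; equality holds iff all terms c_k z^k can be made to align in phase at a single z on |z|=r.
Part (b). At z = 1 (real, on the circle |z| = r):
  p(1) = (2)·1^0 + (-2)·1^1 + (2)·1^2 = 2.
  |p(1)| = 2.
Check: |p(1)| = 2 ≤ 6 = M_tri(1). ✓ Equality does not hold at z = 1 (the coefficients have mixed signs, so the terms do not all align in phase there).

M_tri(1) = 6; |p(1)| = 2; equality at z=1: no.


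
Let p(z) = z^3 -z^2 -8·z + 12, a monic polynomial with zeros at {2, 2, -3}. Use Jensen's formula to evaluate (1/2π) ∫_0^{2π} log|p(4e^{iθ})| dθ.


Zeros: -3, 2, 2; r = 4.
Inside |z| < r: -3, 2, 2. Outside (|z| ≥ r): ∅.
p(0) = 12, so log|p(0)| = log(12) = 2.4849.
Apply Jensen: I(r) = log|p(0)| + Σ_k log(r/|z_k|), summed over zeros inside |z| < r.
  log(r/|z_k|) for z_k = 2: log(4/2) = 0.6931
  log(r/|z_k|) for z_k = 2: log(4/2) = 0.6931
  log(r/|z_k|) for z_k = -3: log(4/3) = 0.2877
Sum over inside zeros: 1.6740.
I(r) = log|p(0)| + (inside sum) = 2.4849 + 1.6740 = 4.1589.
Closed form (all zeros inside, monic): I(r) = n·log(r) = 3·log(4) = 4.1589. ✓

I(r) ≈ 4.1589.


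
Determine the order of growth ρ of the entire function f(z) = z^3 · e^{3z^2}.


M(r) = max_{|z|=r} |1|·|z|^3·|e^{3z^2}| = 1·r^3 · e^{3r^2} (the factors attain their maxima compatibly on |z|=r). Then log M(r) = log 1 + 3·log r + 3r^2, dominated by the last term, so log log M(r) ~ 2·log r. The polynomial factor 1z^3 contributes only a log r term and does not affect the order. ρ = 2.
Therefore ρ = 2.

Order ρ = 2.


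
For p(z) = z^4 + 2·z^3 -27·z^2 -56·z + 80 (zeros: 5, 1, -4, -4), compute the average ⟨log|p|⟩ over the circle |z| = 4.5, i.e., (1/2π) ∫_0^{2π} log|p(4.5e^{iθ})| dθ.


Zeros: -4, -4, 1, 5; r = 4.5.
Inside |z| < r: -4, -4, 1. Outside (|z| ≥ r): 5.
p(0) = 80, so log|p(0)| = log(80) = 4.3820.
Apply Jensen: I(r) = log|p(0)| + Σ_k log(r/|z_k|), summed over zeros inside |z| < r.
  log(r/|z_k|) for z_k = 1: log(4.5/1) = 1.5041
  log(r/|z_k|) for z_k = -4: log(4.5/4) = 0.1178
  log(r/|z_k|) for z_k = -4: log(4.5/4) = 0.1178
  Outside zeros (5) contribute nothing to the Jensen sum.
Sum over inside zeros: 1.7396.
I(r) = log|p(0)| + (inside sum) = 4.3820 + 1.7396 = 6.1217.
Note: since some zeros are outside |z| ≤ r, the simplified n·log(r) form does NOT apply — only the inside zeros contribute.

I(r) ≈ 6.1217.


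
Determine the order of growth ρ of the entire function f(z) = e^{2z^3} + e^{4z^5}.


Each summand is entire of order 3 and 5 respectively (as in the single-exponential case). The order of a sum is at most the max of the orders, so ρ ≤ 5. For the lower bound: on |z|=r choose arg z so that 4z^5 is real positive; then |e^{4z^5}| = e^{4r^5} while |e^{2z^3}| ≤ e^{2r^3} = o(e^{4r^5}). So |f| ≥ e^{4r^5}(1 − o(1)) and ρ ≥ 5. Hence ρ = max(3, 5) = 5.
Therefore ρ = 5.

Order ρ = 5.


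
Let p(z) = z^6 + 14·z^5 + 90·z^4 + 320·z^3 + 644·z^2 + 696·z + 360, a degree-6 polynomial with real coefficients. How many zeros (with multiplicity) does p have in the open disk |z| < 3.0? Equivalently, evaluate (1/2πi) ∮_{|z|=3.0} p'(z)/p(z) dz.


The zeros of p are: (-3 + 1i), (-3 - 1i), (-3 + 3i), (-3 - 3i), (-1 + 1i), (-1 - 1i).
Their magnitudes are: 3.162, 3.162, 4.243, 4.243, 1.414, 1.414.
Zeros with |z| < R = 3.0: (-1 + 1i), (-1 - 1i).
Count = 2.
By the argument principle, (1/2πi) ∮_{|z|=R} p'(z)/p(z) dz equals exactly this count.

Number of zeros inside |z| < 3.0: 2.


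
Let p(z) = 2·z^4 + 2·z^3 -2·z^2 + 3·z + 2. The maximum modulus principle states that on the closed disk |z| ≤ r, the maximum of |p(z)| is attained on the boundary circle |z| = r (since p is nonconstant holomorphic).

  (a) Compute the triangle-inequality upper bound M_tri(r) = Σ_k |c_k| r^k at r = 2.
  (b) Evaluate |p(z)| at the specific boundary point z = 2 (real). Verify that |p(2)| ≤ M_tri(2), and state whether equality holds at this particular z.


Coefficients: c_0 = 2, c_1 = 3, c_2 = -2, c_3 = 2, c_4 = 2. Radius r = 2.
Part (a). Triangle bound: M_tri(r) = Σ_k |c_k| r^k
  = |2|·2^0 + |3|·2^1 + |-2|·2^2 + |2|·2^3 + |2|·2^4
  = 2 + 6 + 8 + 16 + 32 = 64.
This bounds M(r) := max_{|z|=r} |p(z)| from above; equality holds iff all terms c_k z^k can be made to align in phase at a single z on |z|=r.
Part (b). At z = 2 (real, on the circle |z| = r):
  p(2) = (2)·2^0 + (3)·2^1 + (-2)·2^2 + (2)·2^3 + (2)·2^4 = 48.
  |p(2)| = 48.
Check: |p(2)| = 48 ≤ 64 = M_tri(2). ✓ Equality does not hold at z = 2 (the coefficients have mixed signs, so the terms do not all align in phase there).

M_tri(2) = 64; |p(2)| = 48; equality at z=2: no.


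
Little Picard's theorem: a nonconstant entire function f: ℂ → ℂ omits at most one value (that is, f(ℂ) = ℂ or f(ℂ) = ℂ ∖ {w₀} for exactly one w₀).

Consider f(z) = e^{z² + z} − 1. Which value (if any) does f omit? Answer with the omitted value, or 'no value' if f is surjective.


Little Picard bounds the complement of f(ℂ) to at most one point.
The exponent g(z) = z² + z is a nonconstant polynomial, hence surjective onto ℂ. So e^{g(z)} takes every value in {e^w : w ∈ ℂ} = ℂ ∖ {0}. Adding -1 shifts the range to ℂ ∖ {-1}. f omits exactly -1.

Omitted value: -1.


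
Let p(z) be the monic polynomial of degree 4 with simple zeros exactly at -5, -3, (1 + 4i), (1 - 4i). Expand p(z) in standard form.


The polynomial is p(z) = ∏_{α ∈ S} (z − α), where S = {-5, -3, (1 + 4i), (1 - 4i)}.
Expanding the product yields: p(z) = z^4 + 6·z^3 + 16·z^2 + 106·z + 255.
Note conjugate pairs combine to real quadratics: (z − (1+4i))(z − (1−4i)) = z² − 2z + 17.
The resulting polynomial has degree 4 and real coefficients as required.

p(z) = z^4 + 6·z^3 + 16·z^2 + 106·z + 255.


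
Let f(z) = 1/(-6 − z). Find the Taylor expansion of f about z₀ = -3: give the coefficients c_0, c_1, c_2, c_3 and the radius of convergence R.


Let w = z − z₀, so z = z₀ + w.
Then -6 − z = -6 − (z₀ + w) = (-6 − z₀) − w = -3 − w.
f(z) = 1/(-3 − w) = (1/(-3)) · 1/(1 − w/(-3)) = Σ_{n≥0} w^n / (-3)^(n+1).
So c_n = 1/(-3)^(n+1):
  c_0 = 1/(-3)^1 = -1/3.
  c_1 = 1/(-3)^2 = 1/9.
  c_2 = 1/(-3)^3 = -1/27.
  c_3 = 1/(-3)^4 = 1/81.
The series is valid for |w/d| < 1, i.e. |z − z₀| < |d|.
Radius of convergence: R = |-6 − z₀| = |-3| = 3 (distance from z₀ to the singularity z = -6).

c_0 = -1/3, c_1 = 1/9, c_2 = -1/27, c_3 = 1/81; R = 3.


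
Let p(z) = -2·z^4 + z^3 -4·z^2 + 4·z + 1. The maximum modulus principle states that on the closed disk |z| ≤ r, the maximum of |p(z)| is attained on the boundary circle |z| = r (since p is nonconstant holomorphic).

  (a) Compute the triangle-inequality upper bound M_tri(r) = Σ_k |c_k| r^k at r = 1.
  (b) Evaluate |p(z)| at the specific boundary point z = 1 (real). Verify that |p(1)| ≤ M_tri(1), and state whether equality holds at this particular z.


Coefficients: c_0 = 1, c_1 = 4, c_2 = -4, c_3 = 1, c_4 = -2. Radius r = 1.
Part (a). Triangle bound: M_tri(r) = Σ_k |c_k| r^k
  = |1|·1^0 + |4|·1^1 + |-4|·1^2 + |1|·1^3 + |-2|·1^4
  = 1 + 4 + 4 + 1 + 2 = 12.
This bounds M(r) := max_{|z|=r} |p(z)| from above; equality holds iff all terms c_k z^k can be made to align in phase at a single z on |z|=r.
Part (b). At z = 1 (real, on the circle |z| = r):
  p(1) = (1)·1^0 + (4)·1^1 + (-4)·1^2 + (1)·1^3 + (-2)·1^4 = 0.
  |p(1)| = 0.
Check: |p(1)| = 0 ≤ 12 = M_tri(1). ✓ Equality does not hold at z = 1 (the coefficients have mixed signs, so the terms do not all align in phase there).

M_tri(1) = 12; |p(1)| = 0; equality at z=1: no.


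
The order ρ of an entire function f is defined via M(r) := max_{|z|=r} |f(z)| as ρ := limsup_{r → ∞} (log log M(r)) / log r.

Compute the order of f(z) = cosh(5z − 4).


cosh(w) is a linear combination of e^{iw} and e^{−iw} (or e^w, e^{−w} in the hyperbolic case), so |cosh(w)| ≤ e^{|w|}. With w = 5z − 4, |w| ≤ 5|z| + 4 = 5r + 4 on |z| = r, giving M(r) ≤ e^{5r + 4}, so ρ ≤ 1. On a suitable ray (z = it for sin/cos; z = t for sinh/cosh, t real → ∞), |cosh(5z − 4)| grows like e^{5|t|}/2, so ρ ≥ 1. Hence ρ = 1.
Therefore ρ = 1.

Order ρ = 1.


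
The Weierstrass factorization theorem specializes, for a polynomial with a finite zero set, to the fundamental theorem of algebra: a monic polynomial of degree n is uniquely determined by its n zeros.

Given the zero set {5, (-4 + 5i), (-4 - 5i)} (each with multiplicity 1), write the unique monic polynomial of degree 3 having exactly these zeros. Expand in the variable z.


The polynomial is p(z) = ∏_{α ∈ S} (z − α), where S = {5, (-4 + 5i), (-4 - 5i)}.
Expanding the product yields: p(z) = z^3 + 3·z^2 + z -205.
Note conjugate pairs combine to real quadratics: (z − (-4+5i))(z − (-4−5i)) = z² + 8z + 41.
The resulting polynomial has degree 3 and real coefficients as required.

p(z) = z^3 + 3·z^2 + z -205.


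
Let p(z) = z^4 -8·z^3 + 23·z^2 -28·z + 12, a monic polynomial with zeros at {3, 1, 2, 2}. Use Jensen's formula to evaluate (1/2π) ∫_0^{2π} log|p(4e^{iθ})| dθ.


Zeros: 1, 2, 2, 3; r = 4.
Inside |z| < r: 1, 2, 2, 3. Outside (|z| ≥ r): ∅.
p(0) = 12, so log|p(0)| = log(12) = 2.4849.
Apply Jensen: I(r) = log|p(0)| + Σ_k log(r/|z_k|), summed over zeros inside |z| < r.
  log(r/|z_k|) for z_k = 3: log(4/3) = 0.2877
  log(r/|z_k|) for z_k = 1: log(4/1) = 1.3863
  log(r/|z_k|) for z_k = 2: log(4/2) = 0.6931
  log(r/|z_k|) for z_k = 2: log(4/2) = 0.6931
Sum over inside zeros: 3.0603.
I(r) = log|p(0)| + (inside sum) = 2.4849 + 3.0603 = 5.5452.
Closed form (all zeros inside, monic): I(r) = n·log(r) = 4·log(4) = 5.5452. ✓

I(r) ≈ 5.5452.


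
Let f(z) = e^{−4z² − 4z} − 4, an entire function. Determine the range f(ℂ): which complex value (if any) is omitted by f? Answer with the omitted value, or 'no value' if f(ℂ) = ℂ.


Little Picard bounds the complement of f(ℂ) to at most one point.
The exponent g(z) = −4z² − 4z is a nonconstant polynomial, hence surjective onto ℂ. So e^{g(z)} takes every value in {e^w : w ∈ ℂ} = ℂ ∖ {0}. Adding -4 shifts the range to ℂ ∖ {-4}. f omits exactly -4.

Omitted value: -4.


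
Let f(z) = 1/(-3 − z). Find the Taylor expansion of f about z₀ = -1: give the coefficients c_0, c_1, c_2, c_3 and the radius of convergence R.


Let w = z − z₀, so z = z₀ + w.
Then -3 − z = -3 − (z₀ + w) = (-3 − z₀) − w = -2 − w.
f(z) = 1/(-2 − w) = (1/(-2)) · 1/(1 − w/(-2)) = Σ_{n≥0} w^n / (-2)^(n+1).
So c_n = 1/(-2)^(n+1):
  c_0 = 1/(-2)^1 = -1/2.
  c_1 = 1/(-2)^2 = 1/4.
  c_2 = 1/(-2)^3 = -1/8.
  c_3 = 1/(-2)^4 = 1/16.
The series is valid for |w/d| < 1, i.e. |z − z₀| < |d|.
Radius of convergence: R = |-3 − z₀| = |-2| = 2 (distance from z₀ to the singularity z = -3).

c_0 = -1/2, c_1 = 1/4, c_2 = -1/8, c_3 = 1/16; R = 2.


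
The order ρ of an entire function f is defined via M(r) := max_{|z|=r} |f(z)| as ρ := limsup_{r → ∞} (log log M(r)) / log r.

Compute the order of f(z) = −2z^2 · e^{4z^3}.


M(r) = max_{|z|=r} |-2|·|z|^2·|e^{4z^3}| = 2·r^2 · e^{4r^3} (the factors attain their maxima compatibly on |z|=r). Then log M(r) = log 2 + 2·log r + 4r^3, dominated by the last term, so log log M(r) ~ 3·log r. The polynomial factor -2z^2 contributes only a log r term and does not affect the order. ρ = 3.
Therefore ρ = 3.

Order ρ = 3.


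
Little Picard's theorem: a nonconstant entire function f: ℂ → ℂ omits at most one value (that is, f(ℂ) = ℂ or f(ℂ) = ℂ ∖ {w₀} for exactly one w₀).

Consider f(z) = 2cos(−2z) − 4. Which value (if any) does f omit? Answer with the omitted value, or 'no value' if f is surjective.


Little Picard bounds the complement of f(ℂ) to at most one point.
cos is entire and surjective onto ℂ: for every w ∈ ℂ, cos(ζ) = w has a solution ζ ∈ ℂ (e.g., via the complex inverse arccos). With ζ = −2z this gives z = ζ/(-2). Then 2·cos(−2z) takes every value in 2·ℂ = ℂ, and adding -4 is a bijection of ℂ. So f is surjective and omits no value. (Note: only on the real line is cos bounded by [−1, 1].)

Omitted value: no value.


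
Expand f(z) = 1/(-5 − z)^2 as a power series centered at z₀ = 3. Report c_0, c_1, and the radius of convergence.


Let w = z − z₀, so z = z₀ + w.
Then -5 − z = -5 − (z₀ + w) = (-5 − z₀) − w = -8 − w.
f(z) = 1/(-8 − w)^2 = (1/(-8)^2) · (1 − w/(-8))^{−2}.
By the binomial series (1−u)^{−2} = Σ_{n≥0} C(n+1, 1) u^n for |u|<1, with u = w/(-8):
  c_n = C(n+1, 1) / (-8)^(n+2).
  c_0 = 1/(-8)^2 = 1/64.
  c_1 = 2/(-8)^3 = -1/256.
The series is valid for |w/d| < 1, i.e. |z − z₀| < |d|.
Radius of convergence: R = |-5 − z₀| = |-8| = 8 (distance from z₀ to the singularity z = -5).

c_0 = 1/64, c_1 = -1/256; R = 8.


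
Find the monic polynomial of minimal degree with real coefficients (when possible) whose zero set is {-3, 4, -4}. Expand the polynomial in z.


The polynomial is p(z) = ∏_{α ∈ S} (z − α), where S = {-3, 4, -4}.
Expanding the product yields: p(z) = z^3 + 3·z^2 -16·z -48.
The resulting polynomial has degree 3 and real coefficients as required.

p(z) = z^3 + 3·z^2 -16·z -48.


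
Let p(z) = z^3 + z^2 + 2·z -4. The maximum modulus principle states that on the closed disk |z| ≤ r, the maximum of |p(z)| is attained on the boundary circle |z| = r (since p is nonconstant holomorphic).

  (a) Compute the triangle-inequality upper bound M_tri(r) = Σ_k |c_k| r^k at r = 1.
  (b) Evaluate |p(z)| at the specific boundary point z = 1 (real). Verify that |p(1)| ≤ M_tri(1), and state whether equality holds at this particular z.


Coefficients: c_0 = -4, c_1 = 2, c_2 = 1, c_3 = 1. Radius r = 1.
Part (a). Triangle bound: M_tri(r) = Σ_k |c_k| r^k
  = |-4|·1^0 + |2|·1^1 + |1|·1^2 + |1|·1^3
  = 4 + 2 + 1 + 1 = 8.
This bounds M(r) := max_{|z|=r} |p(z)| from above; equality holds iff all terms c_k z^k can be made to align in phase at a single z on |z|=r.
Part (b). At z = 1 (real, on the circle |z| = r):
  p(1) = (-4)·1^0 + (2)·1^1 + (1)·1^2 + (1)·1^3 = 0.
  |p(1)| = 0.
Check: |p(1)| = 0 ≤ 8 = M_tri(1). ✓ Equality does not hold at z = 1 (the coefficients have mixed signs, so the terms do not all align in phase there).

M_tri(1) = 8; |p(1)| = 0; equality at z=1: no.


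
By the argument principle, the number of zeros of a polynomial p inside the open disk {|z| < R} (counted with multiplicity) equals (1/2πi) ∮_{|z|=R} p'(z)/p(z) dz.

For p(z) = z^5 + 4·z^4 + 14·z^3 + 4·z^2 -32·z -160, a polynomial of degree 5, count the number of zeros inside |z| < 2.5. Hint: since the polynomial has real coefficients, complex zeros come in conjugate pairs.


The zeros of p are: (-1 + 3i), (-1 - 3i), 2, (-2 + 2i), (-2 - 2i).
Their magnitudes are: 3.162, 3.162, 2, 2.828, 2.828.
Zeros with |z| < R = 2.5: 2.
Count = 1.
By the argument principle, (1/2πi) ∮_{|z|=R} p'(z)/p(z) dz equals exactly this count.

Number of zeros inside |z| < 2.5: 1.


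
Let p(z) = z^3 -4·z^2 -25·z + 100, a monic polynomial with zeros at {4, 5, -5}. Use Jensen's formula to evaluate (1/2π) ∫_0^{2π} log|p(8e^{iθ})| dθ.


Zeros: -5, 4, 5; r = 8.
Inside |z| < r: -5, 4, 5. Outside (|z| ≥ r): ∅.
p(0) = 100, so log|p(0)| = log(100) = 4.6052.
Apply Jensen: I(r) = log|p(0)| + Σ_k log(r/|z_k|), summed over zeros inside |z| < r.
  log(r/|z_k|) for z_k = 4: log(8/4) = 0.6931
  log(r/|z_k|) for z_k = 5: log(8/5) = 0.4700
  log(r/|z_k|) for z_k = -5: log(8/5) = 0.4700
Sum over inside zeros: 1.6332.
I(r) = log|p(0)| + (inside sum) = 4.6052 + 1.6332 = 6.2383.
Closed form (all zeros inside, monic): I(r) = n·log(r) = 3·log(8) = 6.2383. ✓

I(r) ≈ 6.2383.


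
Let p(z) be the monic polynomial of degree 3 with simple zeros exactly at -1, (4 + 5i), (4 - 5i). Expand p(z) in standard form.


The polynomial is p(z) = ∏_{α ∈ S} (z − α), where S = {-1, (4 + 5i), (4 - 5i)}.
Expanding the product yields: p(z) = z^3 -7·z^2 + 33·z + 41.
Note conjugate pairs combine to real quadratics: (z − (4+5i))(z − (4−5i)) = z² − 8z + 41.
The resulting polynomial has degree 3 and real coefficients as required.

p(z) = z^3 -7·z^2 + 33·z + 41.


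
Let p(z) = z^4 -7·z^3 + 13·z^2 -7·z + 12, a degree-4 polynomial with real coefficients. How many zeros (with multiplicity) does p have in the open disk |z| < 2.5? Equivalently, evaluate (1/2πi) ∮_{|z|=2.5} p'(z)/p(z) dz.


The zeros of p are: 4, 3, (0 + 1i), (0 - 1i).
Their magnitudes are: 4, 3, 1, 1.
Zeros with |z| < R = 2.5: (0 + 1i), (0 - 1i).
Count = 2.
By the argument principle, (1/2πi) ∮_{|z|=R} p'(z)/p(z) dz equals exactly this count.

Number of zeros inside |z| < 2.5: 2.


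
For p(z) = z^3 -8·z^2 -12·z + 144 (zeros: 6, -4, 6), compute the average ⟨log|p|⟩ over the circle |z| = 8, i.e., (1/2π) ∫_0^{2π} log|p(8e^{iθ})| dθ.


Zeros: -4, 6, 6; r = 8.
Inside |z| < r: -4, 6, 6. Outside (|z| ≥ r): ∅.
p(0) = 144, so log|p(0)| = log(144) = 4.9698.
Apply Jensen: I(r) = log|p(0)| + Σ_k log(r/|z_k|), summed over zeros inside |z| < r.
  log(r/|z_k|) for z_k = 6: log(8/6) = 0.2877
  log(r/|z_k|) for z_k = -4: log(8/4) = 0.6931
  log(r/|z_k|) for z_k = 6: log(8/6) = 0.2877
Sum over inside zeros: 1.2685.
I(r) = log|p(0)| + (inside sum) = 4.9698 + 1.2685 = 6.2383.
Closed form (all zeros inside, monic): I(r) = n·log(r) = 3·log(8) = 6.2383. ✓

I(r) ≈ 6.2383.


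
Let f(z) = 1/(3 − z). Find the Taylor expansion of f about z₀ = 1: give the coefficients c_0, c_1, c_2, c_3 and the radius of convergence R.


Let w = z − z₀, so z = z₀ + w.
Then 3 − z = 3 − (z₀ + w) = (3 − z₀) − w = 2 − w.
f(z) = 1/(2 − w) = (1/(2)) · 1/(1 − w/(2)) = Σ_{n≥0} w^n / (2)^(n+1).
So c_n = 1/(2)^(n+1):
  c_0 = 1/(2)^1 = 1/2.
  c_1 = 1/(2)^2 = 1/4.
  c_2 = 1/(2)^3 = 1/8.
  c_3 = 1/(2)^4 = 1/16.
The series is valid for |w/d| < 1, i.e. |z − z₀| < |d|.
Radius of convergence: R = |3 − z₀| = |2| = 2 (distance from z₀ to the singularity z = 3).

c_0 = 1/2, c_1 = 1/4, c_2 = 1/8, c_3 = 1/16; R = 2.


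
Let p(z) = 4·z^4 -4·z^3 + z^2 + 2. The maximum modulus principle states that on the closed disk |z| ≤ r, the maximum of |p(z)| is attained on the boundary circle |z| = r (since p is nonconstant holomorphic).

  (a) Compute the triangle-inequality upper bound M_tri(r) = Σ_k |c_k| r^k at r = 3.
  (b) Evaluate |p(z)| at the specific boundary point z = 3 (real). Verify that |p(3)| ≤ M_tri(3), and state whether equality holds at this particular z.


Coefficients: c_0 = 2, c_1 = 0, c_2 = 1, c_3 = -4, c_4 = 4. Radius r = 3.
Part (a). Triangle bound: M_tri(r) = Σ_k |c_k| r^k
  = |2|·3^0 + |0|·3^1 + |1|·3^2 + |-4|·3^3 + |4|·3^4
  = 2 + 0 + 9 + 108 + 324 = 443.
This bounds M(r) := max_{|z|=r} |p(z)| from above; equality holds iff all terms c_k z^k can be made to align in phase at a single z on |z|=r.
Part (b). At z = 3 (real, on the circle |z| = r):
  p(3) = (2)·3^0 + (0)·3^1 + (1)·3^2 + (-4)·3^3 + (4)·3^4 = 227.
  |p(3)| = 227.
Check: |p(3)| = 227 ≤ 443 = M_tri(3). ✓ Equality does not hold at z = 3 (the coefficients have mixed signs, so the terms do not all align in phase there).

M_tri(3) = 443; |p(3)| = 227; equality at z=3: no.


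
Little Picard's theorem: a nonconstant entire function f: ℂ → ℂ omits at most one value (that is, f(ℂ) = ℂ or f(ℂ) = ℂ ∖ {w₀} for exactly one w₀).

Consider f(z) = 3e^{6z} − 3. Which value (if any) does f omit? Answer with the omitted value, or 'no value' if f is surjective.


Little Picard bounds the complement of f(ℂ) to at most one point.
e^{6z} is never zero on ℂ, so 3·e^{6z} takes every value in ℂ ∖ {0}. Adding -3 shifts the range to ℂ ∖ {-3}. Thus f omits exactly the value -3.

Omitted value: -3.


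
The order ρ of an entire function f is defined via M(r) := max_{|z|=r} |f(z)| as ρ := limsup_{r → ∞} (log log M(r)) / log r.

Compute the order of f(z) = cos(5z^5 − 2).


Write cos(w) = (e^{iw} ± e^{−iw})/(2 or 2i), so |cos(w)| ≤ e^{|w|}. With w = 5z^5 − 2, |w| ≤ 5r^5 + 2 on |z|=r, giving M(r) ≤ e^{5r^5 + 2} and ρ ≤ 5. For the lower bound, choose z on |z|=r with 5z^5 purely imaginary of modulus 5r^5; then |cos(5z^5 − 2)| grows like e^{5r^5}/2, so ρ ≥ 5. Hence ρ = 5.
Therefore ρ = 5.

Order ρ = 5.


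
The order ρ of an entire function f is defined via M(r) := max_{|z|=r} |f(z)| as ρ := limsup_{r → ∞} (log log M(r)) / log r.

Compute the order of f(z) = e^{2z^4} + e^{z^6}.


Each summand is entire of order 4 and 6 respectively (as in the single-exponential case). The order of a sum is at most the max of the orders, so ρ ≤ 6. For the lower bound: on |z|=r choose arg z so that 1z^6 is real positive; then |e^{1z^6}| = e^{1r^6} while |e^{2z^4}| ≤ e^{2r^4} = o(e^{1r^6}). So |f| ≥ e^{1r^6}(1 − o(1)) and ρ ≥ 6. Hence ρ = max(4, 6) = 6.
Therefore ρ = 6.

Order ρ = 6.


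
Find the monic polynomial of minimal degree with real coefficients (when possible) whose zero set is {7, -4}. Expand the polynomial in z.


The polynomial is p(z) = ∏_{α ∈ S} (z − α), where S = {7, -4}.
Expanding the product yields: p(z) = z^2 -3·z -28.
The resulting polynomial has degree 2 and real coefficients as required.

p(z) = z^2 -3·z -28.


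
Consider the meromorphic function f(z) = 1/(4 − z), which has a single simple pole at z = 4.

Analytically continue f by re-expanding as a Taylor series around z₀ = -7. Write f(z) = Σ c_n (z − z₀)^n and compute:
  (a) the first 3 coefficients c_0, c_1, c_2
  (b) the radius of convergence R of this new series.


Let w = z − z₀, so z = z₀ + w.
Then 4 − z = 4 − (z₀ + w) = (4 − z₀) − w = 11 − w.
f(z) = 1/(11 − w) = (1/(11)) · 1/(1 − w/(11)) = Σ_{n≥0} w^n / (11)^(n+1).
So c_n = 1/(11)^(n+1):
  c_0 = 1/(11)^1 = 1/11.
  c_1 = 1/(11)^2 = 1/121.
  c_2 = 1/(11)^3 = 1/1331.
The series is valid for |w/d| < 1, i.e. |z − z₀| < |d|.
Radius of convergence: R = |4 − z₀| = |11| = 11 (distance from z₀ to the singularity z = 4).

c_0 = 1/11, c_1 = 1/121, c_2 = 1/1331; R = 11.


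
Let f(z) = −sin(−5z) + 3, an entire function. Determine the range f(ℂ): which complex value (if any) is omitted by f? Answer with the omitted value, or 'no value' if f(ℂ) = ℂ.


Little Picard bounds the complement of f(ℂ) to at most one point.
sin is entire and surjective onto ℂ: for every w ∈ ℂ, sin(ζ) = w has a solution ζ ∈ ℂ (e.g., via the complex inverse arcsin). With ζ = −5z this gives z = ζ/(-5). Then -1·sin(−5z) takes every value in -1·ℂ = ℂ, and adding 3 is a bijection of ℂ. So f is surjective and omits no value. (Note: only on the real line is sin bounded by [−1, 1].)

Omitted value: no value.


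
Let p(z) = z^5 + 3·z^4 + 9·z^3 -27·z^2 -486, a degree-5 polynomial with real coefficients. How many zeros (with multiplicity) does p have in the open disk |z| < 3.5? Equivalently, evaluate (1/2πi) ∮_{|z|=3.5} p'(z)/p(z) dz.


The zeros of p are: 3, (-3 + 3i), (-3 - 3i), (0 + 3i), (0 - 3i).
Their magnitudes are: 3, 4.243, 4.243, 3, 3.
Zeros with |z| < R = 3.5: 3, (0 + 3i), (0 - 3i).
Count = 3.
By the argument principle, (1/2πi) ∮_{|z|=R} p'(z)/p(z) dz equals exactly this count.

Number of zeros inside |z| < 3.5: 3.


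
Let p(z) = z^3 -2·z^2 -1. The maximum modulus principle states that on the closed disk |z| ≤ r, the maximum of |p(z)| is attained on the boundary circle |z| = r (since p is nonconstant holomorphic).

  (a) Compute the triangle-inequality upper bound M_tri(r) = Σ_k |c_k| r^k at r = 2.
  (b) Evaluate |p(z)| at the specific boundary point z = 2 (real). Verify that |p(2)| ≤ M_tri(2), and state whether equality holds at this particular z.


Coefficients: c_0 = -1, c_1 = 0, c_2 = -2, c_3 = 1. Radius r = 2.
Part (a). Triangle bound: M_tri(r) = Σ_k |c_k| r^k
  = |-1|·2^0 + |0|·2^1 + |-2|·2^2 + |1|·2^3
  = 1 + 0 + 8 + 8 = 17.
This bounds M(r) := max_{|z|=r} |p(z)| from above; equality holds iff all terms c_k z^k can be made to align in phase at a single z on |z|=r.
Part (b). At z = 2 (real, on the circle |z| = r):
  p(2) = (-1)·2^0 + (0)·2^1 + (-2)·2^2 + (1)·2^3 = -1.
  |p(2)| = 1.
Check: |p(2)| = 1 ≤ 17 = M_tri(2). ✓ Equality does not hold at z = 2 (the coefficients have mixed signs, so the terms do not all align in phase there).

M_tri(2) = 17; |p(2)| = 1; equality at z=2: no.


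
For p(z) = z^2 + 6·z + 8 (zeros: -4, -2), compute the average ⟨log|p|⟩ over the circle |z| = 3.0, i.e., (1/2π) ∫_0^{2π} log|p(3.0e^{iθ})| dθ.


Zeros: -4, -2; r = 3.0.
Inside |z| < r: -2. Outside (|z| ≥ r): -4.
p(0) = 8, so log|p(0)| = log(8) = 2.0794.
Apply Jensen: I(r) = log|p(0)| + Σ_k log(r/|z_k|), summed over zeros inside |z| < r.
  log(r/|z_k|) for z_k = -2: log(3.0/2) = 0.4055
  Outside zeros (-4) contribute nothing to the Jensen sum.
Sum over inside zeros: 0.4055.
I(r) = log|p(0)| + (inside sum) = 2.0794 + 0.4055 = 2.4849.
Note: since some zeros are outside |z| ≤ r, the simplified n·log(r) form does NOT apply — only the inside zeros contribute.

I(r) ≈ 2.4849.


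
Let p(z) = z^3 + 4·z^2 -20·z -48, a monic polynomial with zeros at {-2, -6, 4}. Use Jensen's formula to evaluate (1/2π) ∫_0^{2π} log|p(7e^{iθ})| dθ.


Zeros: -6, -2, 4; r = 7.
Inside |z| < r: -6, -2, 4. Outside (|z| ≥ r): ∅.
p(0) = -48, so log|p(0)| = log(48) = 3.8712.
Apply Jensen: I(r) = log|p(0)| + Σ_k log(r/|z_k|), summed over zeros inside |z| < r.
  log(r/|z_k|) for z_k = -2: log(7/2) = 1.2528
  log(r/|z_k|) for z_k = -6: log(7/6) = 0.1542
  log(r/|z_k|) for z_k = 4: log(7/4) = 0.5596
Sum over inside zeros: 1.9665.
I(r) = log|p(0)| + (inside sum) = 3.8712 + 1.9665 = 5.8377.
Closed form (all zeros inside, monic): I(r) = n·log(r) = 3·log(7) = 5.8377. ✓

I(r) ≈ 5.8377.


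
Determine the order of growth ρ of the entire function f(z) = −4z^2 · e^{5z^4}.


M(r) = max_{|z|=r} |-4|·|z|^2·|e^{5z^4}| = 4·r^2 · e^{5r^4} (the factors attain their maxima compatibly on |z|=r). Then log M(r) = log 4 + 2·log r + 5r^4, dominated by the last term, so log log M(r) ~ 4·log r. The polynomial factor -4z^2 contributes only a log r term and does not affect the order. ρ = 4.
Therefore ρ = 4.

Order ρ = 4.


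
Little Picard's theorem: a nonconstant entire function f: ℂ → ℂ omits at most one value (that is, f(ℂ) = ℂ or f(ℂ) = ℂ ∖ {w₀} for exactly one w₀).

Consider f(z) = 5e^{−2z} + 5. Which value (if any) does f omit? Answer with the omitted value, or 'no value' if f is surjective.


Little Picard bounds the complement of f(ℂ) to at most one point.
e^{−2z} is never zero on ℂ, so 5·e^{−2z} takes every value in ℂ ∖ {0}. Adding 5 shifts the range to ℂ ∖ {5}. Thus f omits exactly the value 5.

Omitted value: 5.


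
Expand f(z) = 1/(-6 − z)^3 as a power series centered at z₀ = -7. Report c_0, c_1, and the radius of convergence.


Let w = z − z₀, so z = z₀ + w.
Then -6 − z = -6 − (z₀ + w) = (-6 − z₀) − w = 1 − w.
f(z) = 1/(1 − w)^3 = (1/(1)^3) · (1 − w/(1))^{−3}.
By the binomial series (1−u)^{−3} = Σ_{n≥0} C(n+2, 2) u^n for |u|<1, with u = w/(1):
  c_n = C(n+2, 2) / (1)^(n+3).
  c_0 = 1/(1)^3 = 1.
  c_1 = 3/(1)^4 = 3.
The series is valid for |w/d| < 1, i.e. |z − z₀| < |d|.
Radius of convergence: R = |-6 − z₀| = |1| = 1 (distance from z₀ to the singularity z = -6).

c_0 = 1, c_1 = 3; R = 1.


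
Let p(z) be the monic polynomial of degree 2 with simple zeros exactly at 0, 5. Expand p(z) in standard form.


The polynomial is p(z) = ∏_{α ∈ S} (z − α), where S = {0, 5}.
Expanding the product yields: p(z) = z^2 -5·z.
The resulting polynomial has degree 2 and real coefficients as required.

p(z) = z^2 -5·z.


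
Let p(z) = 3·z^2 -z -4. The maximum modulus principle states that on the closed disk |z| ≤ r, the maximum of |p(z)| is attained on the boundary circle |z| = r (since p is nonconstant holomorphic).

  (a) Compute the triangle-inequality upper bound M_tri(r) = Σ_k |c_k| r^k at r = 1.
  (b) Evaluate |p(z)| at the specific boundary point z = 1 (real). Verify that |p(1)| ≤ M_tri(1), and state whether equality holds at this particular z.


Coefficients: c_0 = -4, c_1 = -1, c_2 = 3. Radius r = 1.
Part (a). Triangle bound: M_tri(r) = Σ_k |c_k| r^k
  = |-4|·1^0 + |-1|·1^1 + |3|·1^2
  = 4 + 1 + 3 = 8.
This bounds M(r) := max_{|z|=r} |p(z)| from above; equality holds iff all terms c_k z^k can be made to align in phase at a single z on |z|=r.
Part (b). At z = 1 (real, on the circle |z| = r):
  p(1) = (-4)·1^0 + (-1)·1^1 + (3)·1^2 = -2.
  |p(1)| = 2.
Check: |p(1)| = 2 ≤ 8 = M_tri(1). ✓ Equality does not hold at z = 1 (the coefficients have mixed signs, so the terms do not all align in phase there).

M_tri(1) = 8; |p(1)| = 2; equality at z=1: no.


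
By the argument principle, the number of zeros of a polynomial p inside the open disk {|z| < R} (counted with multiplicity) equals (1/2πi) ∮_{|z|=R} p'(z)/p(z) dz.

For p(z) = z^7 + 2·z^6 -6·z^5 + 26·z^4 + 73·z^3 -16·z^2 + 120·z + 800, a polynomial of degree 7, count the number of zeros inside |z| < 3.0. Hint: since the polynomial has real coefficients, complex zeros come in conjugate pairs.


The zeros of p are: (1 + 2i), (1 - 2i), (-2 + 1i), (-2 - 1i), -4, (2 + 2i), (2 - 2i).
Their magnitudes are: 2.236, 2.236, 2.236, 2.236, 4, 2.828, 2.828.
Zeros with |z| < R = 3.0: (1 + 2i), (1 - 2i), (-2 + 1i), (-2 - 1i), (2 + 2i), (2 - 2i).
Count = 6.
By the argument principle, (1/2πi) ∮_{|z|=R} p'(z)/p(z) dz equals exactly this count.

Number of zeros inside |z| < 3.0: 6.


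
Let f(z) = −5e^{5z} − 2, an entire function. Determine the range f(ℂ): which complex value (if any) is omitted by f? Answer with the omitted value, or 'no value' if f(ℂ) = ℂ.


Little Picard bounds the complement of f(ℂ) to at most one point.
e^{5z} is never zero on ℂ, so -5·e^{5z} takes every value in ℂ ∖ {0}. Adding -2 shifts the range to ℂ ∖ {-2}. Thus f omits exactly the value -2.

Omitted value: -2.


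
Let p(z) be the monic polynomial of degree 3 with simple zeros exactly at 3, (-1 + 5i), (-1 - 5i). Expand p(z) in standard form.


The polynomial is p(z) = ∏_{α ∈ S} (z − α), where S = {3, (-1 + 5i), (-1 - 5i)}.
Expanding the product yields: p(z) = z^3 -z^2 + 20·z -78.
Note conjugate pairs combine to real quadratics: (z − (-1+5i))(z − (-1−5i)) = z² + 2z + 26.
The resulting polynomial has degree 3 and real coefficients as required.

p(z) = z^3 -z^2 + 20·z -78.


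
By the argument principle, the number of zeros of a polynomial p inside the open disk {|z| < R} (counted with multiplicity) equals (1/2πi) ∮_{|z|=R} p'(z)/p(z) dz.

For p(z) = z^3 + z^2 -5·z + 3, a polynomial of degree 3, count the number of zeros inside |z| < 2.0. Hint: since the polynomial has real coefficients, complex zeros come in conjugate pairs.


The zeros of p are: -3, 1, 1.
Their magnitudes are: 3, 1, 1.
Zeros with |z| < R = 2.0: 1, 1.
Count = 2.
By the argument principle, (1/2πi) ∮_{|z|=R} p'(z)/p(z) dz equals exactly this count.

Number of zeros inside |z| < 2.0: 2.


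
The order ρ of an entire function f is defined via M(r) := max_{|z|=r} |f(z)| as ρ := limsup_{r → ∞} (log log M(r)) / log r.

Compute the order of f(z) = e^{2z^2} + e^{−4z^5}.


Each summand is entire of order 2 and 5 respectively (as in the single-exponential case). The order of a sum is at most the max of the orders, so ρ ≤ 5. For the lower bound: on |z|=r choose arg z so that -4z^5 is real positive; then |e^{-4z^5}| = e^{4r^5} while |e^{2z^2}| ≤ e^{2r^2} = o(e^{4r^5}). So |f| ≥ e^{4r^5}(1 − o(1)) and ρ ≥ 5. Hence ρ = max(2, 5) = 5.
Therefore ρ = 5.

Order ρ = 5.
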